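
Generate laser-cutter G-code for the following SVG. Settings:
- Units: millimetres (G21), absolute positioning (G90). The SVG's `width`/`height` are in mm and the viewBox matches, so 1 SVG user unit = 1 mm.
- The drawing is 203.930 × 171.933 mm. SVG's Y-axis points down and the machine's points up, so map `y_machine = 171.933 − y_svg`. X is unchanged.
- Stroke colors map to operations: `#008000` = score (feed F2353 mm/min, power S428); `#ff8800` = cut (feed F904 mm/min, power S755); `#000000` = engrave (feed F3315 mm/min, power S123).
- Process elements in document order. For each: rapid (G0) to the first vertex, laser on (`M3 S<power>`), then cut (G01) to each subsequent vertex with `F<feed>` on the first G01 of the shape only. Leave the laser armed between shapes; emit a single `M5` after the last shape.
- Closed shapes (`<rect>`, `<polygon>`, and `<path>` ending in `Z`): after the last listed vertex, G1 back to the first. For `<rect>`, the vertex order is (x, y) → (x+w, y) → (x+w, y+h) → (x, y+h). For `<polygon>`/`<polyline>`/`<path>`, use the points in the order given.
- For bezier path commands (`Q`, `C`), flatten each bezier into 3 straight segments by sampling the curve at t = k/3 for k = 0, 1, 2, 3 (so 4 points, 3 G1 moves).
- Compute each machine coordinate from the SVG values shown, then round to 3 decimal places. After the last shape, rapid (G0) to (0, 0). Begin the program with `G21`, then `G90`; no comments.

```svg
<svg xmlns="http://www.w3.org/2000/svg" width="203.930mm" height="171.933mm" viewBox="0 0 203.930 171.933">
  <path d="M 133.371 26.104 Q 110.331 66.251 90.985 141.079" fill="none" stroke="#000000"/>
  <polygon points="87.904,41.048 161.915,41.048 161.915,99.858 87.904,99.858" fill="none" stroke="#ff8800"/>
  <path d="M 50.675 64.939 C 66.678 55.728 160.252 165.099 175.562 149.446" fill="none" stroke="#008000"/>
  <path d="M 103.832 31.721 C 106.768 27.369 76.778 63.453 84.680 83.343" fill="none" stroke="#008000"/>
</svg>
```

G21
G90
G0 X133.371 Y145.829
M3 S123
G01 X118.421 Y115.211 F3315
G01 X104.293 Y76.886
G01 X90.985 Y30.854
G0 X87.904 Y130.885
M3 S755
G01 X161.915 Y130.885 F904
G01 X161.915 Y72.075
G01 X87.904 Y72.075
G01 X87.904 Y130.885
G0 X50.675 Y106.994
M3 S428
G01 X86.763 Y85.700 F2353
G01 X139.936 Y39.486
G01 X175.562 Y22.487
G0 X103.832 Y140.212
M3 S428
G01 X98.416 Y133.183 F2353
G01 X86.786 Y111.781
G01 X84.680 Y88.590
M5
G0 X0.000 Y0.000

Since the viewBox matches the mm dimensions, user units are millimetres directly. The only transform is the Y-flip y_m = 171.933 − y_svg.

Shape 1 is a quadratic bezier drawn with `<path>`. Its stroke #000000 means engrave at S123, F3315. After flipping Y the toolpath is (133.371,145.829) → (118.421,115.211) → (104.293,76.886) → (90.985,30.854).

Shape 2 is a rectangle drawn with `<polygon>`. Its stroke #ff8800 means cut at S755, F904. After flipping Y the toolpath is (87.904,130.885) → (161.915,130.885) → (161.915,72.075) → (87.904,72.075) → (87.904,130.885), returning to the start.

Shape 3 is a cubic bezier drawn with `<path>`. Its stroke #008000 means score at S428, F2353. After flipping Y the toolpath is (50.675,106.994) → (86.763,85.700) → (139.936,39.486) → (175.562,22.487).

Shape 4 is a cubic bezier drawn with `<path>`. Its stroke #008000 means score at S428, F2353. After flipping Y the toolpath is (103.832,140.212) → (98.416,133.183) → (86.786,111.781) → (84.680,88.590).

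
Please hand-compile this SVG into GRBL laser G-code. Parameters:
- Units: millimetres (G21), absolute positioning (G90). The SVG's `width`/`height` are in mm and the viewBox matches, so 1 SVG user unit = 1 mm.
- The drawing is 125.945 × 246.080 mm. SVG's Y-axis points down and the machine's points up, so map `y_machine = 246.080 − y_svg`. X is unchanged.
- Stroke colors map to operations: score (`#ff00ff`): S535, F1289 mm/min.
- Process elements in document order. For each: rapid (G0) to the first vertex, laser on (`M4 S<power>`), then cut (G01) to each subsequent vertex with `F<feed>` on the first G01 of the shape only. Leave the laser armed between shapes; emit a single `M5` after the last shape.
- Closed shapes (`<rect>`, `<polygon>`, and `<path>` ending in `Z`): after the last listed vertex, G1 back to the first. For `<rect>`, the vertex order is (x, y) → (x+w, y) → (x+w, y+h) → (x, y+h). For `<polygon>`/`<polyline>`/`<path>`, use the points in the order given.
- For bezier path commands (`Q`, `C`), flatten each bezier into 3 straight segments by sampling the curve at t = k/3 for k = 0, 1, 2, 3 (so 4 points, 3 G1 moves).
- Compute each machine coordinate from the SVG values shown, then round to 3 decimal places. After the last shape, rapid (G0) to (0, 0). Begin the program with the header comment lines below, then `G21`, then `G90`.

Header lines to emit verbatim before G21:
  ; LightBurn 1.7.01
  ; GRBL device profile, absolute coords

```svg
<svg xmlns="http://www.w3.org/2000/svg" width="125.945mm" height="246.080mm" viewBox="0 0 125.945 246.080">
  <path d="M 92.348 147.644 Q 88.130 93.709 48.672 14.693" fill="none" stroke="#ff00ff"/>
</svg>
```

Since the viewBox matches the mm dimensions, user units are millimetres directly. The only transform is the Y-flip y_m = 246.080 − y_svg.

Shape 1 is a quadratic bezier drawn with `<path>`. Its stroke #ff00ff means score at S535, F1289. After flipping Y the toolpath is (92.348,98.436) → (85.620,137.179) → (71.062,181.496) → (48.672,231.387).

; LightBurn 1.7.01
; GRBL device profile, absolute coords
G21
G90
G0 X92.348 Y98.436
M4 S535
G01 X85.620 Y137.179 F1289
G01 X71.062 Y181.496
G01 X48.672 Y231.387
M5
G0 X0.000 Y0.000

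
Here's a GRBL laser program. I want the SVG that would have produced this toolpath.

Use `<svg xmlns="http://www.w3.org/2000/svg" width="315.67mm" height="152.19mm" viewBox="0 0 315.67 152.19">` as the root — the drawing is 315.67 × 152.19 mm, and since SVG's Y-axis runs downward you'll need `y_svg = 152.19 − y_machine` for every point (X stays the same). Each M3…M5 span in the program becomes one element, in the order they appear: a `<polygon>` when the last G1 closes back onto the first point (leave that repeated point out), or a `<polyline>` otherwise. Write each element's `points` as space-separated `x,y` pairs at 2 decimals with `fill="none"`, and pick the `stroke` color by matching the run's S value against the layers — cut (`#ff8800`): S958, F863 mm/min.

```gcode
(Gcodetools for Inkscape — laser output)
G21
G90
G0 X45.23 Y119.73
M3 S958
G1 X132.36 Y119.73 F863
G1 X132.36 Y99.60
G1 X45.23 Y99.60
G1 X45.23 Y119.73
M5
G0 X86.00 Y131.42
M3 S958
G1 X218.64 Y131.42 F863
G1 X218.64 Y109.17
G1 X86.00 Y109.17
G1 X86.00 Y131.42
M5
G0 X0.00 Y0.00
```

y_svg = 152.19 − y_m. Every run uses S958, so all elements get stroke `#ff8800` (cut).

[1] closed run; points: 45.23,32.46 132.36,32.46 132.36,52.59 45.23,52.59

[2] closed run; points: 86.00,20.77 218.64,20.77 218.64,43.02 86.00,43.02

<svg xmlns="http://www.w3.org/2000/svg" width="315.67mm" height="152.19mm" viewBox="0 0 315.67 152.19">
  <polygon points="45.23,32.46 132.36,32.46 132.36,52.59 45.23,52.59" fill="none" stroke="#ff8800"/>
  <polygon points="86.00,20.77 218.64,20.77 218.64,43.02 86.00,43.02" fill="none" stroke="#ff8800"/>
</svg>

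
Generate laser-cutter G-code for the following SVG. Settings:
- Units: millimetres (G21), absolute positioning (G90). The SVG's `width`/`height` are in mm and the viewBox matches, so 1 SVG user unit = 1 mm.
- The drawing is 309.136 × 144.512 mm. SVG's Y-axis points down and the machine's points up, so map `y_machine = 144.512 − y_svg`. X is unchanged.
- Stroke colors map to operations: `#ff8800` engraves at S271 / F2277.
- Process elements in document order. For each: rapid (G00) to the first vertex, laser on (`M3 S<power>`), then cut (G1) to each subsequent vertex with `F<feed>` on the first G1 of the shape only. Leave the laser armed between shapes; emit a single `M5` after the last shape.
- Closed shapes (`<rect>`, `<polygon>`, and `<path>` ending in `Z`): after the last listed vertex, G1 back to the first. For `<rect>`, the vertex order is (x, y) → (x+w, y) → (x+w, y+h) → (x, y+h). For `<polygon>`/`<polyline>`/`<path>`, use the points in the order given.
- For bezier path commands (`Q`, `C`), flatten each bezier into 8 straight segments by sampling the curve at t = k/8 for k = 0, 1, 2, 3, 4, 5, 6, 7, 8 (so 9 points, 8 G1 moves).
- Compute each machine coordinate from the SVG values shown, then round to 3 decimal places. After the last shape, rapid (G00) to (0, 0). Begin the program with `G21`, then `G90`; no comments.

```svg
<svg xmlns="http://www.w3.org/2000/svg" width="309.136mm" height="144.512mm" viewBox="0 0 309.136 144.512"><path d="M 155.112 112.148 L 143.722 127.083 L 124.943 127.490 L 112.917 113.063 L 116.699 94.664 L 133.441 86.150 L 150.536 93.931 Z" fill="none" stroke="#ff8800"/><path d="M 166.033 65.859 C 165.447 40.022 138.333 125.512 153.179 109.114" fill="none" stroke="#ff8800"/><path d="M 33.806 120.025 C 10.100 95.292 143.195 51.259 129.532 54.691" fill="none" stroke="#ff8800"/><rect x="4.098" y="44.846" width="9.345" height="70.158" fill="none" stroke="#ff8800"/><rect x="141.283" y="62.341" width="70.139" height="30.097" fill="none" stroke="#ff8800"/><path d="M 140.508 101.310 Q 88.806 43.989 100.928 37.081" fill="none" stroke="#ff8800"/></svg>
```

G21
G90
G00 X155.112 Y32.364
M3 S271
G1 X143.722 Y17.429 F2277
G1 X124.943 Y17.022
G1 X112.917 Y31.449
G1 X116.699 Y49.848
G1 X133.441 Y58.362
G1 X150.536 Y50.581
G1 X155.112 Y32.364
G00 X166.033 Y78.653
M3 S271
G1 X164.704 Y83.540 F2277
G1 X161.690 Y80.488
G1 X157.794 Y71.997
G1 X153.819 Y60.565
G1 X150.567 Y48.690
G1 X148.842 Y38.872
G1 X149.445 Y33.608
G1 X153.179 Y35.398
G00 X33.806 Y24.487
M3 S271
G1 X31.673 Y34.536 F2277
G1 X40.684 Y45.612
G1 X57.279 Y56.933
G1 X77.903 Y67.716
G1 X98.997 Y77.179
G1 X117.005 Y84.539
G1 X128.369 Y89.013
G1 X129.532 Y89.821
G00 X4.098 Y99.666
M3 S271
G1 X13.443 Y99.666 F2277
G1 X13.443 Y29.508
G1 X4.098 Y29.508
G1 X4.098 Y99.666
G00 X141.283 Y82.171
M3 S271
G1 X211.422 Y82.171 F2277
G1 X211.422 Y52.074
G1 X141.283 Y52.074
G1 X141.283 Y82.171
G00 X140.508 Y43.202
M3 S271
G1 X128.580 Y56.745 F2277
G1 X118.646 Y68.712
G1 X110.707 Y79.103
G1 X104.762 Y87.920
G1 X100.812 Y95.161
G1 X98.856 Y100.826
G1 X98.895 Y104.916
G1 X100.928 Y107.431
M5
G00 X0.000 Y0.000

Since the viewBox matches the mm dimensions, user units are millimetres directly. The only transform is the Y-flip y_m = 144.512 − y_svg.

Shape 1 is a regular polygon drawn with `<path>`. Its stroke #ff8800 means engrave at S271, F2277. After flipping Y the toolpath is (155.112,32.364) → (143.722,17.429) → (124.943,17.022) → (112.917,31.449) → (116.699,49.848) → (133.441,58.362) → (150.536,50.581) → (155.112,32.364), returning to the start.

Shape 2 is a cubic bezier drawn with `<path>`. Its stroke #ff8800 means engrave at S271, F2277. After flipping Y the toolpath is (166.033,78.653) → (164.704,83.540) → (161.690,80.488) → (157.794,71.997) → (153.819,60.565) → (150.567,48.690) → (148.842,38.872) → (149.445,33.608) → (153.179,35.398).

Shape 3 is a cubic bezier drawn with `<path>`. Its stroke #ff8800 means engrave at S271, F2277. After flipping Y the toolpath is (33.806,24.487) → (31.673,34.536) → (40.684,45.612) → (57.279,56.933) → (77.903,67.716) → (98.997,77.179) → (117.005,84.539) → (128.369,89.013) → (129.532,89.821).

Shape 4 is a rectangle drawn with `<rect>`. Its stroke #ff8800 means engrave at S271, F2277. After flipping Y the toolpath is (4.098,99.666) → (13.443,99.666) → (13.443,29.508) → (4.098,29.508) → (4.098,99.666), returning to the start.

Shape 5 is a rectangle drawn with `<rect>`. Its stroke #ff8800 means engrave at S271, F2277. After flipping Y the toolpath is (141.283,82.171) → (211.422,82.171) → (211.422,52.074) → (141.283,52.074) → (141.283,82.171), returning to the start.

Shape 6 is a quadratic bezier drawn with `<path>`. Its stroke #ff8800 means engrave at S271, F2277. After flipping Y the toolpath is (140.508,43.202) → (128.580,56.745) → (118.646,68.712) → (110.707,79.103) → (104.762,87.920) → (100.812,95.161) → (98.856,100.826) → (98.895,104.916) → (100.928,107.431).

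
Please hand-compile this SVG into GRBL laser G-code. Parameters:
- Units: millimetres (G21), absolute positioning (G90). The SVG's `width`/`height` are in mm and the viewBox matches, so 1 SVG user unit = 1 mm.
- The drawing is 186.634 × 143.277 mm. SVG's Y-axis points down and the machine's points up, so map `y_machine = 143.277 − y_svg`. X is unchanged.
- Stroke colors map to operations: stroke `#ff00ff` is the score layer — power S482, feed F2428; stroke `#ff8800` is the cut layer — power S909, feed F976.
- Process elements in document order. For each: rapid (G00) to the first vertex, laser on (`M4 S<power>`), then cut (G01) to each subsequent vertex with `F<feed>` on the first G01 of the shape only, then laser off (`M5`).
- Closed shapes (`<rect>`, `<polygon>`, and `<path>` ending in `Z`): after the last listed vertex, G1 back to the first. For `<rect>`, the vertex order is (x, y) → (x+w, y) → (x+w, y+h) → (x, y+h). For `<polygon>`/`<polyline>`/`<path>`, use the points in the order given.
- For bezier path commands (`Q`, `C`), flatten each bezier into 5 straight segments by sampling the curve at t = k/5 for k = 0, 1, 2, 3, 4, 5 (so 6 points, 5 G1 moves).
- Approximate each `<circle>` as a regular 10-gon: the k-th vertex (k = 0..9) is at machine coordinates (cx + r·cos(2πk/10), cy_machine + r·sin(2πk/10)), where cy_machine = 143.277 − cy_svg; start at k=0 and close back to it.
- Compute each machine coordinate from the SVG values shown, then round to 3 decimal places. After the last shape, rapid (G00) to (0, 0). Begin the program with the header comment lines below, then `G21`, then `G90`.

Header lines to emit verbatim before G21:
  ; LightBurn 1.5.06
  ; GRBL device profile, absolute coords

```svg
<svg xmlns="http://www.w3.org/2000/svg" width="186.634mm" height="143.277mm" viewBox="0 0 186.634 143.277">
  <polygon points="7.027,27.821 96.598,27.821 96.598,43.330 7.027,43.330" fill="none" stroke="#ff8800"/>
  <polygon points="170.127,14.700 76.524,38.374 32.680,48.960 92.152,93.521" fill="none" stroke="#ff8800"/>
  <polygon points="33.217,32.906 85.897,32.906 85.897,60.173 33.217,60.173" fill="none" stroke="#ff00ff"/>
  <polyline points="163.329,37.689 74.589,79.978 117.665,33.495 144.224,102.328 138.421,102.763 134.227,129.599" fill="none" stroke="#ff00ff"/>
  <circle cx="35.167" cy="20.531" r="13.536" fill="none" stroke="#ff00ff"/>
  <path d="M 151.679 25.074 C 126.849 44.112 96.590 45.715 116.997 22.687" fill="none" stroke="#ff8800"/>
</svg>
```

1 u = 1 mm; y_m = 143.277 − y.

[1] `<polygon>` rectangle, #ff8800→cut S909 F976: (7.027,115.456) → (96.598,115.456) → (96.598,99.947) → (7.027,99.947) → (7.027,115.456) (closed)

[2] `<polygon>` closed polygon, #ff8800→cut S909 F976: (170.127,128.577) → (76.524,104.903) → (32.680,94.317) → (92.152,49.756) → (170.127,128.577) (closed)

[3] `<polygon>` rectangle, #ff00ff→score S482 F2428: (33.217,110.371) → (85.897,110.371) → (85.897,83.104) → (33.217,83.104) → (33.217,110.371) (closed)

[4] `<polyline>` open polyline, #ff00ff→score S482 F2428: (163.329,105.588) → (74.589,63.299) → (117.665,109.782) → (144.224,40.949) → (138.421,40.514) → (134.227,13.678)

[5] `<circle>` circle, #ff00ff→score S482 F2428: (48.703,122.746) → (46.118,130.702) → (39.350,135.620) → (30.984,135.620) → (24.216,130.702) → (21.631,122.746) → (24.216,114.790) → (30.984,109.872) → (39.350,109.872) → (46.118,114.790) → (48.703,122.746) (closed)

[6] `<path>` cubic bezier, #ff8800→cut S909 F976: (151.679,118.203) → (136.578,108.930) → (122.867,104.187) → (113.238,104.319) → (110.384,109.671) → (116.997,120.590)

; LightBurn 1.5.06
; GRBL device profile, absolute coords
G21
G90
G00 X7.027 Y115.456
M4 S909
G01 X96.598 Y115.456 F976
G01 X96.598 Y99.947
G01 X7.027 Y99.947
G01 X7.027 Y115.456
M5
G00 X170.127 Y128.577
M4 S909
G01 X76.524 Y104.903 F976
G01 X32.680 Y94.317
G01 X92.152 Y49.756
G01 X170.127 Y128.577
M5
G00 X33.217 Y110.371
M4 S482
G01 X85.897 Y110.371 F2428
G01 X85.897 Y83.104
G01 X33.217 Y83.104
G01 X33.217 Y110.371
M5
G00 X163.329 Y105.588
M4 S482
G01 X74.589 Y63.299 F2428
G01 X117.665 Y109.782
G01 X144.224 Y40.949
G01 X138.421 Y40.514
G01 X134.227 Y13.678
M5
G00 X48.703 Y122.746
M4 S482
G01 X46.118 Y130.702 F2428
G01 X39.350 Y135.620
G01 X30.984 Y135.620
G01 X24.216 Y130.702
G01 X21.631 Y122.746
G01 X24.216 Y114.790
G01 X30.984 Y109.872
G01 X39.350 Y109.872
G01 X46.118 Y114.790
G01 X48.703 Y122.746
M5
G00 X151.679 Y118.203
M4 S909
G01 X136.578 Y108.930 F976
G01 X122.867 Y104.187
G01 X113.238 Y104.319
G01 X110.384 Y109.671
G01 X116.997 Y120.590
M5
G00 X0.000 Y0.000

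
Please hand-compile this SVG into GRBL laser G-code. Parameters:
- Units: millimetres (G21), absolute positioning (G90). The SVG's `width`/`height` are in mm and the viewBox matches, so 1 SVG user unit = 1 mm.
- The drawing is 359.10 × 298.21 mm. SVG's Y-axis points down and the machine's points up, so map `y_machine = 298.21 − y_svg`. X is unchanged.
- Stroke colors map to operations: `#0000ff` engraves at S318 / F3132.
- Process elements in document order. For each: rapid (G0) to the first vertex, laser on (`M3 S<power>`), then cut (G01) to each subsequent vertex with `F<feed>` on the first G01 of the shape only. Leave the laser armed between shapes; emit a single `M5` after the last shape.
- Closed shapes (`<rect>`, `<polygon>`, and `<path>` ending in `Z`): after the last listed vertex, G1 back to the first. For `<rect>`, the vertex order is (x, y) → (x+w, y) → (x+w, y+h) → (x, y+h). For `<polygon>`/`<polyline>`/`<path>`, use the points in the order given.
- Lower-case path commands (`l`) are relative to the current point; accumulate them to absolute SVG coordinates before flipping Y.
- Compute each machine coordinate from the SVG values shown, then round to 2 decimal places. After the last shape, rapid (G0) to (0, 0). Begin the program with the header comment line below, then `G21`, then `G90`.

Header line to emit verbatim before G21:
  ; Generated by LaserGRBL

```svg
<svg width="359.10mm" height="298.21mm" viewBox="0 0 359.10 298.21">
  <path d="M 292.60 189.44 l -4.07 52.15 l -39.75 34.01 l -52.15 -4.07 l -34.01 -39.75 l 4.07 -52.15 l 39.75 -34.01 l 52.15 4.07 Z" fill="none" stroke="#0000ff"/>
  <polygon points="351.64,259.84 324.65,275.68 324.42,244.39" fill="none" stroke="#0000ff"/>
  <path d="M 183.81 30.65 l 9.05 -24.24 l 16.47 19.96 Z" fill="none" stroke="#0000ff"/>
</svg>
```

; Generated by LaserGRBL
G21
G90
G0 X292.60 Y108.77
M3 S318
G01 X288.53 Y56.62 F3132
G01 X248.78 Y22.61
G01 X196.63 Y26.68
G01 X162.62 Y66.43
G01 X166.69 Y118.58
G01 X206.44 Y152.59
G01 X258.59 Y148.52
G01 X292.60 Y108.77
G0 X351.64 Y38.37
M3 S318
G01 X324.65 Y22.53 F3132
G01 X324.42 Y53.82
G01 X351.64 Y38.37
G0 X183.81 Y267.56
M3 S318
G01 X192.86 Y291.80 F3132
G01 X209.33 Y271.84
G01 X183.81 Y267.56
M5
G0 X0.00 Y0.00

1 u = 1 mm; y_m = 298.21 − y.

[1] `<path>` regular polygon, #0000ff→engrave S318 F3132: (292.60,108.77) → (288.53,56.62) → (248.78,22.61) → (196.63,26.68) → (162.62,66.43) → (166.69,118.58) → (206.44,152.59) → (258.59,148.52) → (292.60,108.77) (closed)

[2] `<polygon>` regular polygon, #0000ff→engrave S318 F3132: (351.64,38.37) → (324.65,22.53) → (324.42,53.82) → (351.64,38.37) (closed)

[3] `<path>` regular polygon, #0000ff→engrave S318 F3132: (183.81,267.56) → (192.86,291.80) → (209.33,271.84) → (183.81,267.56) (closed)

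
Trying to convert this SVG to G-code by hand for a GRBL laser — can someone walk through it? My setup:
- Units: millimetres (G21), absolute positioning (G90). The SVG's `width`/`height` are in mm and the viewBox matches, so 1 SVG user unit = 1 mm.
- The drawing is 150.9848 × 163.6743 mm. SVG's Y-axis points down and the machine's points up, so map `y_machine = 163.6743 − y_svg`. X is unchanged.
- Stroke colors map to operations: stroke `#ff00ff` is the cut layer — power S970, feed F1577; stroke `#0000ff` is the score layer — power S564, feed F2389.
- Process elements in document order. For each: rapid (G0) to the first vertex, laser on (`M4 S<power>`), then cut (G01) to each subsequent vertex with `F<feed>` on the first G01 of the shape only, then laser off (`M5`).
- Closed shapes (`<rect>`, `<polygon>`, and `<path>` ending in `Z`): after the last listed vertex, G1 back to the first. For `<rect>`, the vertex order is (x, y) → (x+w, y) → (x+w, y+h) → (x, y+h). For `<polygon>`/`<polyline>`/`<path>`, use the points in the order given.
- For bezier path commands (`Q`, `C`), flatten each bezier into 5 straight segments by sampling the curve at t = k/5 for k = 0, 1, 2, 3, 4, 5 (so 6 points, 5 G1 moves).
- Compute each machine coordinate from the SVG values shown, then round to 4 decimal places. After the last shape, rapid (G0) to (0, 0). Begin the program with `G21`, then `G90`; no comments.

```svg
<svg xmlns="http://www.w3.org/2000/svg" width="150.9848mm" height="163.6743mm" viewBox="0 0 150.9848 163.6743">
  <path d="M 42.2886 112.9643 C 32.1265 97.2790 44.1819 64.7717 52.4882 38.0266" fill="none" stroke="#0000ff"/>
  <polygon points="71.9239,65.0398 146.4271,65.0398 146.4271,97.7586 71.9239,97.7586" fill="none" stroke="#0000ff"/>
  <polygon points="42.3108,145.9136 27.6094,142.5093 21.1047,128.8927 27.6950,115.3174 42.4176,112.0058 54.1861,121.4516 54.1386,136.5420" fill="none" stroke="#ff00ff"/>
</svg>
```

G21
G90
G0 X42.2886 Y50.7100
M4 S564
G01 X38.6497 Y61.9591 F2389
G01 X39.0966 Y76.1615
G01 X42.3829 Y92.2331
G01 X47.2623 Y109.0898
G01 X52.4882 Y125.6477
M5
G0 X71.9239 Y98.6345
M4 S564
G01 X146.4271 Y98.6345 F2389
G01 X146.4271 Y65.9157
G01 X71.9239 Y65.9157
G01 X71.9239 Y98.6345
M5
G0 X42.3108 Y17.7607
M4 S970
G01 X27.6094 Y21.1650 F1577
G01 X21.1047 Y34.7816
G01 X27.6950 Y48.3569
G01 X42.4176 Y51.6685
G01 X54.1861 Y42.2227
G01 X54.1386 Y27.1323
G01 X42.3108 Y17.7607
M5
G0 X0.0000 Y0.0000

viewBox `0 0 150.9848 163.6743` with mm width/height → 1 unit = 1 mm. Flip: y_m = 163.6743 − y_svg.

**Shape 1** — `<path>` cubic bezier, stroke `#0000ff` → score (S564, F2389). Control points (SVG): P0=(42.2886,112.9643), P1=(32.1265,97.2790), P2=(44.1819,64.7717), P3=(52.4882,38.0266); sampled at t=k/5. Machine vertices: (42.2886,50.7100) → (38.6497,61.9591) → (39.0966,76.1615) → (42.3829,92.2331) → (47.2623,109.0898) → (52.4882,125.6477). Open path.

**Shape 2** — `<polygon>` rectangle, stroke `#0000ff` → score (S564, F2389). Machine vertices: (71.9239,98.6345) → (146.4271,98.6345) → (146.4271,65.9157) → (71.9239,65.9157) → (71.9239,98.6345). Closed: final G1 returns to the first vertex.

**Shape 3** — `<polygon>` regular polygon, stroke `#ff00ff` → cut (S970, F1577). Machine vertices: (42.3108,17.7607) → (27.6094,21.1650) → (21.1047,34.7816) → (27.6950,48.3569) → (42.4176,51.6685) → (54.1861,42.2227) → (54.1386,27.1323) → (42.3108,17.7607). Closed: final G1 returns to the first vertex.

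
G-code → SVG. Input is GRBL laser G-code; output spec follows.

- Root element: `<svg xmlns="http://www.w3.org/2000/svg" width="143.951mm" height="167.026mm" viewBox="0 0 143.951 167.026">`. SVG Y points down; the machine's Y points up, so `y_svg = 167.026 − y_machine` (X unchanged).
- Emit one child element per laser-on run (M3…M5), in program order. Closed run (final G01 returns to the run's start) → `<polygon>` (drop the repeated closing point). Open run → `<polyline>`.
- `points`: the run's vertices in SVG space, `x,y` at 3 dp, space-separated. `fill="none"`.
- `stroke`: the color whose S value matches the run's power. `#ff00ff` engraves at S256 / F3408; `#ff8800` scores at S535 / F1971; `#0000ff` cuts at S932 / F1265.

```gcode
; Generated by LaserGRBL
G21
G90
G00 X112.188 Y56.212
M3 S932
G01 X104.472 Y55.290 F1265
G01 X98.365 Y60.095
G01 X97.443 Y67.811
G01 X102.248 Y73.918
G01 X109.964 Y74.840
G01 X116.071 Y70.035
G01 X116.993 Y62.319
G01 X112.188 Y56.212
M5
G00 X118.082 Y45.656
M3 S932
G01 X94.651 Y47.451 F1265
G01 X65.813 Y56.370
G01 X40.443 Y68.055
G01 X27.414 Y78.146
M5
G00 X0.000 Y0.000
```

<svg xmlns="http://www.w3.org/2000/svg" width="143.951mm" height="167.026mm" viewBox="0 0 143.951 167.026">
  <polygon points="112.188,110.814 104.472,111.736 98.365,106.931 97.443,99.215 102.248,93.108 109.964,92.186 116.071,96.991 116.993,104.707" fill="none" stroke="#0000ff"/>
  <polyline points="118.082,121.370 94.651,119.575 65.813,110.656 40.443,98.971 27.414,88.880" fill="none" stroke="#0000ff"/>
</svg>

Each laser-on run becomes one SVG element. Flip Y back into SVG space with y_svg = 167.026 − y_machine. Every run uses S932, so all elements get stroke `#0000ff` (cut).

Run 1: The run returns to its start, so emit a `<polygon>` with points (Y-flipped): 112.188,110.814 104.472,111.736 98.365,106.931 97.443,99.215 102.248,93.108 109.964,92.186 116.071,96.991 116.993,104.707.

Run 2: The run is open, so emit a `<polyline>` with points (Y-flipped): 118.082,121.370 94.651,119.575 65.813,110.656 40.443,98.971 27.414,88.880.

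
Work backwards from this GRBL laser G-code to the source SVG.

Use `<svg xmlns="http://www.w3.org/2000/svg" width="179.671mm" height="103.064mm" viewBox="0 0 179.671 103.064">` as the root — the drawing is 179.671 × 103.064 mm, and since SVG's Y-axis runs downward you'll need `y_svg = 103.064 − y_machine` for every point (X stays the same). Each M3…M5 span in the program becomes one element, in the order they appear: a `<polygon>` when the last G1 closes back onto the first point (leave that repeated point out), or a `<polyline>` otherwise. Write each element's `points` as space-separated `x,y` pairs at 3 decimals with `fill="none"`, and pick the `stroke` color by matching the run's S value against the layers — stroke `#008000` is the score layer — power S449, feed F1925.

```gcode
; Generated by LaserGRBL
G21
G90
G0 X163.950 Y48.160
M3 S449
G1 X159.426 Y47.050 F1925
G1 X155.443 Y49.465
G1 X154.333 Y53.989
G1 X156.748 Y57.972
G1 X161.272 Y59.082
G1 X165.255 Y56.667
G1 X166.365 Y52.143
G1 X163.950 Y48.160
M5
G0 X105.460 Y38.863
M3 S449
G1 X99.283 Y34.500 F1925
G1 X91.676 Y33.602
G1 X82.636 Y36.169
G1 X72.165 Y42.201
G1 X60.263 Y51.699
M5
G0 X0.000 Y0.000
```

Machine Y-up, SVG Y-down with viewBox height 103.064, so y_svg = 103.064 − y_machine; X carries over. Every run uses S449, so all elements get stroke `#008000` (score).

Run 1: The run returns to its start, so emit a `<polygon>` with points (Y-flipped): 163.950,54.904 159.426,56.014 155.443,53.599 154.333,49.075 156.748,45.092 161.272,43.982 165.255,46.397 166.365,50.921.

Run 2: The run is open, so emit a `<polyline>` with points (Y-flipped): 105.460,64.201 99.283,68.564 91.676,69.462 82.636,66.895 72.165,60.863 60.263,51.365.

<svg xmlns="http://www.w3.org/2000/svg" width="179.671mm" height="103.064mm" viewBox="0 0 179.671 103.064">
  <polygon points="163.950,54.904 159.426,56.014 155.443,53.599 154.333,49.075 156.748,45.092 161.272,43.982 165.255,46.397 166.365,50.921" fill="none" stroke="#008000"/>
  <polyline points="105.460,64.201 99.283,68.564 91.676,69.462 82.636,66.895 72.165,60.863 60.263,51.365" fill="none" stroke="#008000"/>
</svg>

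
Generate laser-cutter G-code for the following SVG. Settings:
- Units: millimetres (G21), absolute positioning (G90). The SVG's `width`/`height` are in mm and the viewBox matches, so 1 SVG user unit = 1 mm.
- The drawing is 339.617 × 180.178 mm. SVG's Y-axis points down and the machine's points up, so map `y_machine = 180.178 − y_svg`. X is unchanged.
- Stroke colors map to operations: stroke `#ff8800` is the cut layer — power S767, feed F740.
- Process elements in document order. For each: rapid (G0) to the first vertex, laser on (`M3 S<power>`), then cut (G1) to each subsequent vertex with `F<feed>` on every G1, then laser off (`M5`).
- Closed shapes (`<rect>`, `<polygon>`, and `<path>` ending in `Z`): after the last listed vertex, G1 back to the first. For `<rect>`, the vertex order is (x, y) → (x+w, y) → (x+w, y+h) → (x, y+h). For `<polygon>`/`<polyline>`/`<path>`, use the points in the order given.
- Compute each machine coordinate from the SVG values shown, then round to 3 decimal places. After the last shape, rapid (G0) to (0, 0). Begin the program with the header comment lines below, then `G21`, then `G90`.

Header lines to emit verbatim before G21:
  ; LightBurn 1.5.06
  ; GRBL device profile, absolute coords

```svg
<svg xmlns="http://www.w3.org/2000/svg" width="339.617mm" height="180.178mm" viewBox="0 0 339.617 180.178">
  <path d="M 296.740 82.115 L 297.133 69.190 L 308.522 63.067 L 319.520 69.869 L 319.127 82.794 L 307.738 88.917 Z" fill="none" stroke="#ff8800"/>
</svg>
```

Since the viewBox matches the mm dimensions, user units are millimetres directly. The only transform is the Y-flip y_m = 180.178 − y_svg.

Shape 1 is a regular polygon drawn with `<path>`. Its stroke #ff8800 means cut at S767, F740. After flipping Y the toolpath is (296.740,98.063) → (297.133,110.988) → (308.522,117.111) → (319.520,110.309) → (319.127,97.384) → (307.738,91.261) → (296.740,98.063), returning to the start.

; LightBurn 1.5.06
; GRBL device profile, absolute coords
G21
G90
G0 X296.740 Y98.063
M3 S767
G1 X297.133 Y110.988 F740
G1 X308.522 Y117.111 F740
G1 X319.520 Y110.309 F740
G1 X319.127 Y97.384 F740
G1 X307.738 Y91.261 F740
G1 X296.740 Y98.063 F740
M5
G0 X0.000 Y0.000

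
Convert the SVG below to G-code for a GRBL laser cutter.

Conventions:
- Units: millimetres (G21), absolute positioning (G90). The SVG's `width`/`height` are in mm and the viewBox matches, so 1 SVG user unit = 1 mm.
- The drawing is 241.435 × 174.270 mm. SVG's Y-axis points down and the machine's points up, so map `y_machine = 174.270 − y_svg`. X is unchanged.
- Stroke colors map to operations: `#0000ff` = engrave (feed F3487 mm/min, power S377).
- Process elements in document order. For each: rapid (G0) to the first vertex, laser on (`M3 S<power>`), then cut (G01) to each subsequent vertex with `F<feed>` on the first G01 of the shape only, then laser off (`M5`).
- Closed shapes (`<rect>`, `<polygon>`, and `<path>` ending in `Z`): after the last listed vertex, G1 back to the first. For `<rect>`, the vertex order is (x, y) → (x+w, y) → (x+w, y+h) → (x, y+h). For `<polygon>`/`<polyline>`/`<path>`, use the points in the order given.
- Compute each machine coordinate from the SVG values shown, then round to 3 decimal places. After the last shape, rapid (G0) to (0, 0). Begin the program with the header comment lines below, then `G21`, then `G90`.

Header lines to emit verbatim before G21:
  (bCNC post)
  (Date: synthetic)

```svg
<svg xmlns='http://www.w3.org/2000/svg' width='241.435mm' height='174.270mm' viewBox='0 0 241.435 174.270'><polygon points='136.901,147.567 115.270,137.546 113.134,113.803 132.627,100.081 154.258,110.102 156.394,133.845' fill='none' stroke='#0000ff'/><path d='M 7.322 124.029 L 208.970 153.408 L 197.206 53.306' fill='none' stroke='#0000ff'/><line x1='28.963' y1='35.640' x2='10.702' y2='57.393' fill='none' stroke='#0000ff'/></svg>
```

1 u = 1 mm; y_m = 174.270 − y.

[1] `<polygon>` regular polygon, #0000ff→engrave S377 F3487: (136.901,26.703) → (115.270,36.724) → (113.134,60.467) → (132.627,74.189) → (154.258,64.168) → (156.394,40.425) → (136.901,26.703) (closed)

[2] `<path>` open polyline, #0000ff→engrave S377 F3487: (7.322,50.241) → (208.970,20.862) → (197.206,120.964)

[3] `<line>` line segment, #0000ff→engrave S377 F3487: (28.963,138.630) → (10.702,116.877)

(bCNC post)
(Date: synthetic)
G21
G90
G0 X136.901 Y26.703
M3 S377
G01 X115.270 Y36.724 F3487
G01 X113.134 Y60.467
G01 X132.627 Y74.189
G01 X154.258 Y64.168
G01 X156.394 Y40.425
G01 X136.901 Y26.703
M5
G0 X7.322 Y50.241
M3 S377
G01 X208.970 Y20.862 F3487
G01 X197.206 Y120.964
M5
G0 X28.963 Y138.630
M3 S377
G01 X10.702 Y116.877 F3487
M5
G0 X0.000 Y0.000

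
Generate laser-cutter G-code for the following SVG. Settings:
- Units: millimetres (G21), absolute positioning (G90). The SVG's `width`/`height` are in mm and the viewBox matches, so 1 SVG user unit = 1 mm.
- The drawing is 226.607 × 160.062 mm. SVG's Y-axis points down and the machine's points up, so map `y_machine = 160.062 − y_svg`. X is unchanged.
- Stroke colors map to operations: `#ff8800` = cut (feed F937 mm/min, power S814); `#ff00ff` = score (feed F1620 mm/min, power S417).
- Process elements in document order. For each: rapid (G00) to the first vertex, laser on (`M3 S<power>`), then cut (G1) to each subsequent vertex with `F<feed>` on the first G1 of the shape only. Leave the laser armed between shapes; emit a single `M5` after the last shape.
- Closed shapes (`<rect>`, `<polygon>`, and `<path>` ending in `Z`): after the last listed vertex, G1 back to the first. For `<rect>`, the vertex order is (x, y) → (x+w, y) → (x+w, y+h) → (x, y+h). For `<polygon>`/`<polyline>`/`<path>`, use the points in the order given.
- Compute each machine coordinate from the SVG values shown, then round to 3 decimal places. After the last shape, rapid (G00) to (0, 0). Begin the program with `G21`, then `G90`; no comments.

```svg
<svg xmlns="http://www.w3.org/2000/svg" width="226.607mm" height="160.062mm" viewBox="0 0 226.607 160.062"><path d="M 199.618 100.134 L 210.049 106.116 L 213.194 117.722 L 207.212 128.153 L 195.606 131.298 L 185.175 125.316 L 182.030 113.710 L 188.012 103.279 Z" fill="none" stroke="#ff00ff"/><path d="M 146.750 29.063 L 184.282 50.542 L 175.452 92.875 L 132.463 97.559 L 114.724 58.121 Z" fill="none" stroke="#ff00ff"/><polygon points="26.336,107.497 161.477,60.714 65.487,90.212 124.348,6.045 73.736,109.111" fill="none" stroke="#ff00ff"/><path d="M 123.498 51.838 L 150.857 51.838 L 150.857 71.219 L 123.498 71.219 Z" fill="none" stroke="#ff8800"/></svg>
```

G21
G90
G00 X199.618 Y59.928
M3 S417
G1 X210.049 Y53.946 F1620
G1 X213.194 Y42.340
G1 X207.212 Y31.909
G1 X195.606 Y28.764
G1 X185.175 Y34.746
G1 X182.030 Y46.352
G1 X188.012 Y56.783
G1 X199.618 Y59.928
G00 X146.750 Y130.999
M3 S417
G1 X184.282 Y109.520 F1620
G1 X175.452 Y67.187
G1 X132.463 Y62.503
G1 X114.724 Y101.941
G1 X146.750 Y130.999
G00 X26.336 Y52.565
M3 S417
G1 X161.477 Y99.348 F1620
G1 X65.487 Y69.850
G1 X124.348 Y154.017
G1 X73.736 Y50.951
G1 X26.336 Y52.565
G00 X123.498 Y108.224
M3 S814
G1 X150.857 Y108.224 F937
G1 X150.857 Y88.843
G1 X123.498 Y88.843
G1 X123.498 Y108.224
M5
G00 X0.000 Y0.000

viewBox `0 0 226.607 160.062` with mm width/height → 1 unit = 1 mm. Flip: y_m = 160.062 − y_svg.

**Shape 1** — `<path>` regular polygon, stroke `#ff00ff` → score (S417, F1620). Machine vertices: (199.618,59.928) → (210.049,53.946) → (213.194,42.340) → (207.212,31.909) → (195.606,28.764) → (185.175,34.746) → (182.030,46.352) → (188.012,56.783) → (199.618,59.928). Closed: final G1 returns to the first vertex.

**Shape 2** — `<path>` regular polygon, stroke `#ff00ff` → score (S417, F1620). Machine vertices: (146.750,130.999) → (184.282,109.520) → (175.452,67.187) → (132.463,62.503) → (114.724,101.941) → (146.750,130.999). Closed: final G1 returns to the first vertex.

**Shape 3** — `<polygon>` closed polygon, stroke `#ff00ff` → score (S417, F1620). Machine vertices: (26.336,52.565) → (161.477,99.348) → (65.487,69.850) → (124.348,154.017) → (73.736,50.951) → (26.336,52.565). Closed: final G1 returns to the first vertex.

**Shape 4** — `<path>` rectangle, stroke `#ff8800` → cut (S814, F937). Machine vertices: (123.498,108.224) → (150.857,108.224) → (150.857,88.843) → (123.498,88.843) → (123.498,108.224). Closed: final G1 returns to the first vertex.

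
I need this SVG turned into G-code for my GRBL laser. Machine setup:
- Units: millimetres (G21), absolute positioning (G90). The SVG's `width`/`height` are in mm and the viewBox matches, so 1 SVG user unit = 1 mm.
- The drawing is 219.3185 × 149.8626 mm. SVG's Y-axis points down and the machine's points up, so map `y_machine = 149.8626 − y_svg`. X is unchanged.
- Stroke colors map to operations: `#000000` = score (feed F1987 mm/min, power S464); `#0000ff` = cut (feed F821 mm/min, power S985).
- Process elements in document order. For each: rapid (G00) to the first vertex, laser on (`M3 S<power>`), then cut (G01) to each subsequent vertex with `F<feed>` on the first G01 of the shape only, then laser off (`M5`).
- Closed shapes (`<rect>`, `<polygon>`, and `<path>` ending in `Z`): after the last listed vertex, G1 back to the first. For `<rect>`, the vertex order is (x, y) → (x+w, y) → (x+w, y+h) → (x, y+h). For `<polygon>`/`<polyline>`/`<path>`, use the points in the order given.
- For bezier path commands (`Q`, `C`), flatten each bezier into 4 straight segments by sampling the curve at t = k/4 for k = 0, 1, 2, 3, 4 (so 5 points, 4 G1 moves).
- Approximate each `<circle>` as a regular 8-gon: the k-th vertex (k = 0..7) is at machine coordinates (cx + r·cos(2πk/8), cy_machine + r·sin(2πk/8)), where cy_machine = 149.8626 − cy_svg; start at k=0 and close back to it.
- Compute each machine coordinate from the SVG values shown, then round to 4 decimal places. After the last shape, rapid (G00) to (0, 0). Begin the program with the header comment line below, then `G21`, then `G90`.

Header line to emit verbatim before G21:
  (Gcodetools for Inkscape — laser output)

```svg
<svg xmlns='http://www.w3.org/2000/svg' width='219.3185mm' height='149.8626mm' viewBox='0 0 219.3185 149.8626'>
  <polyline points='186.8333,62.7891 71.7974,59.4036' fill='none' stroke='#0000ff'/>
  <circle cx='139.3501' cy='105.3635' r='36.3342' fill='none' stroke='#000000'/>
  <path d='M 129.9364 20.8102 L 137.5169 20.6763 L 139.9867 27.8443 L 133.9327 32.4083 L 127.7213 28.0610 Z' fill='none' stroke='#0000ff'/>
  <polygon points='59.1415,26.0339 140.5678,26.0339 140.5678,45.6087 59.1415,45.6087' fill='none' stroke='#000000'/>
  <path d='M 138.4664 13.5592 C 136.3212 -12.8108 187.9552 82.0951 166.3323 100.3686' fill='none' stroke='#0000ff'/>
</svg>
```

Since the viewBox matches the mm dimensions, user units are millimetres directly. The only transform is the Y-flip y_m = 149.8626 − y_svg.

Shape 1 is a line segment drawn with `<polyline>`. Its stroke #0000ff means cut at S985, F821. After flipping Y the toolpath is (186.8333,87.0735) → (71.7974,90.4590).

Shape 2 is a circle drawn with `<circle>`. Its stroke #000000 means score at S464, F1987. After flipping Y the toolpath is (175.6843,44.4991) → (165.0423,70.1913) → (139.3501,80.8333) → (113.6579,70.1913) → (103.0159,44.4991) → (113.6579,18.8069) → (139.3501,8.1649) → (165.0423,18.8069) → (175.6843,44.4991), returning to the start.

Shape 3 is a regular polygon drawn with `<path>`. Its stroke #0000ff means cut at S985, F821. After flipping Y the toolpath is (129.9364,129.0524) → (137.5169,129.1863) → (139.9867,122.0183) → (133.9327,117.4543) → (127.7213,121.8016) → (129.9364,129.0524), returning to the start.

Shape 4 is a rectangle drawn with `<polygon>`. Its stroke #000000 means score at S464, F1987. After flipping Y the toolpath is (59.1415,123.8287) → (140.5678,123.8287) → (140.5678,104.2539) → (59.1415,104.2539) → (59.1415,123.8287), returning to the start.

Shape 5 is a cubic bezier drawn with `<path>`. Its stroke #0000ff means cut at S985, F821. After flipping Y the toolpath is (138.4664,136.3034) → (144.9562,136.4340) → (159.7035,109.6400) → (170.7987,74.4754) → (166.3323,49.4940).

(Gcodetools for Inkscape — laser output)
G21
G90
G00 X186.8333 Y87.0735
M3 S985
G01 X71.7974 Y90.4590 F821
M5
G00 X175.6843 Y44.4991
M3 S464
G01 X165.0423 Y70.1913 F1987
G01 X139.3501 Y80.8333
G01 X113.6579 Y70.1913
G01 X103.0159 Y44.4991
G01 X113.6579 Y18.8069
G01 X139.3501 Y8.1649
G01 X165.0423 Y18.8069
G01 X175.6843 Y44.4991
M5
G00 X129.9364 Y129.0524
M3 S985
G01 X137.5169 Y129.1863 F821
G01 X139.9867 Y122.0183
G01 X133.9327 Y117.4543
G01 X127.7213 Y121.8016
G01 X129.9364 Y129.0524
M5
G00 X59.1415 Y123.8287
M3 S464
G01 X140.5678 Y123.8287 F1987
G01 X140.5678 Y104.2539
G01 X59.1415 Y104.2539
G01 X59.1415 Y123.8287
M5
G00 X138.4664 Y136.3034
M3 S985
G01 X144.9562 Y136.4340 F821
G01 X159.7035 Y109.6400
G01 X170.7987 Y74.4754
G01 X166.3323 Y49.4940
M5
G00 X0.0000 Y0.0000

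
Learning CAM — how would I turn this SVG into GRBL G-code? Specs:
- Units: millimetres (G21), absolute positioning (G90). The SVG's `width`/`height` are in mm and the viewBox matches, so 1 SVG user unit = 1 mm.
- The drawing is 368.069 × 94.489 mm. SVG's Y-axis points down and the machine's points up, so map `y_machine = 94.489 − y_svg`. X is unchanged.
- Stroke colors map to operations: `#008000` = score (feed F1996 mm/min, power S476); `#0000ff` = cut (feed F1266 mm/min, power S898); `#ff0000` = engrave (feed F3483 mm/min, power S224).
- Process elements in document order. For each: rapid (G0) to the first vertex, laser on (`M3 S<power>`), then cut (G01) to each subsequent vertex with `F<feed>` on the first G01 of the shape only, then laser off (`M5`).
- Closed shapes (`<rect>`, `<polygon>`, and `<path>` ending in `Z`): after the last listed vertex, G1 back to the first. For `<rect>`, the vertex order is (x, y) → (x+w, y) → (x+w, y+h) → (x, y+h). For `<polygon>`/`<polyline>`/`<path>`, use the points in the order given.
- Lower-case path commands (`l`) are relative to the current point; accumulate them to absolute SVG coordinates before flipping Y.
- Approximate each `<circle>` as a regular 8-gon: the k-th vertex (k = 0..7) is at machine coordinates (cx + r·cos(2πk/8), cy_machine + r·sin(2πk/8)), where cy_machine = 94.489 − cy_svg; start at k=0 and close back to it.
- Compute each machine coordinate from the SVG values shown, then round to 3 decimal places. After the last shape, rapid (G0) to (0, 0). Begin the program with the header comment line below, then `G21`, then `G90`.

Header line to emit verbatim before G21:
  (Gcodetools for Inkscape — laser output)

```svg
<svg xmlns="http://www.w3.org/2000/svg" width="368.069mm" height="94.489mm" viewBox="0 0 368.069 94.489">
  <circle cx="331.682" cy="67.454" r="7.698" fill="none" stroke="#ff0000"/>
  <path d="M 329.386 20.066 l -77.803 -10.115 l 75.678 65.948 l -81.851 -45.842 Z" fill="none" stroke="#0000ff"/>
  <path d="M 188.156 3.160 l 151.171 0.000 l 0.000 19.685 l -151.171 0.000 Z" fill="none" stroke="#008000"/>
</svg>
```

(Gcodetools for Inkscape — laser output)
G21
G90
G0 X339.380 Y27.035
M3 S224
G01 X337.125 Y32.478 F3483
G01 X331.682 Y34.733
G01 X326.239 Y32.478
G01 X323.984 Y27.035
G01 X326.239 Y21.592
G01 X331.682 Y19.337
G01 X337.125 Y21.592
G01 X339.380 Y27.035
M5
G0 X329.386 Y74.423
M3 S898
G01 X251.583 Y84.538 F1266
G01 X327.261 Y18.590
G01 X245.410 Y64.432
G01 X329.386 Y74.423
M5
G0 X188.156 Y91.329
M3 S476
G01 X339.327 Y91.329 F1996
G01 X339.327 Y71.644
G01 X188.156 Y71.644
G01 X188.156 Y91.329
M5
G0 X0.000 Y0.000

1 u = 1 mm; y_m = 94.489 − y.

[1] `<circle>` circle, #ff0000→engrave S224 F3483: (339.380,27.035) → (337.125,32.478) → (331.682,34.733) → (326.239,32.478) → (323.984,27.035) → (326.239,21.592) → (331.682,19.337) → (337.125,21.592) → (339.380,27.035) (closed)

[2] `<path>` closed polygon, #0000ff→cut S898 F1266: (329.386,74.423) → (251.583,84.538) → (327.261,18.590) → (245.410,64.432) → (329.386,74.423) (closed)

[3] `<path>` rectangle, #008000→score S476 F1996: (188.156,91.329) → (339.327,91.329) → (339.327,71.644) → (188.156,71.644) → (188.156,91.329) (closed)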